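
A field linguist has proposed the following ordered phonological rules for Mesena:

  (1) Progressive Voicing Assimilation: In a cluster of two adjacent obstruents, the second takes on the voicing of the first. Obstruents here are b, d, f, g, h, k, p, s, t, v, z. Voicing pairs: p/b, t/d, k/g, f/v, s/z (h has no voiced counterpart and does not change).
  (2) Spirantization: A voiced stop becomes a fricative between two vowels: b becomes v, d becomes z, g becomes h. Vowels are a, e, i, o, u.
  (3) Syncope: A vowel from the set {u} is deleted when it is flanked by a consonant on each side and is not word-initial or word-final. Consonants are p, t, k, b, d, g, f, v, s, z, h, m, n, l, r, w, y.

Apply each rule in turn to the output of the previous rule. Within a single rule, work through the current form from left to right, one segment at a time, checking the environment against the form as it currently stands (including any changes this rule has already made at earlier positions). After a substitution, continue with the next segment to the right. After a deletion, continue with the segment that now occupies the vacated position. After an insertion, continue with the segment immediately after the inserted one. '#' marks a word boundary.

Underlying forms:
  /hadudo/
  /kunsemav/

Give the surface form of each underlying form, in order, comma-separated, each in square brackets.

/hadudo/:
  (1) Progressive Voicing Assimilation: no change — [hadudo]
  (2) Spirantization: [hadudo] → [hazuzo]
  (3) Syncope: [hazuzo] → [hazzo]
/kunsemav/:
  (1) Progressive Voicing Assimilation: no change — [kunsemav]
  (2) Spirantization: no change — [kunsemav]
  (3) Syncope: [kunsemav] → [knsemav]

[hazzo], [knsemav]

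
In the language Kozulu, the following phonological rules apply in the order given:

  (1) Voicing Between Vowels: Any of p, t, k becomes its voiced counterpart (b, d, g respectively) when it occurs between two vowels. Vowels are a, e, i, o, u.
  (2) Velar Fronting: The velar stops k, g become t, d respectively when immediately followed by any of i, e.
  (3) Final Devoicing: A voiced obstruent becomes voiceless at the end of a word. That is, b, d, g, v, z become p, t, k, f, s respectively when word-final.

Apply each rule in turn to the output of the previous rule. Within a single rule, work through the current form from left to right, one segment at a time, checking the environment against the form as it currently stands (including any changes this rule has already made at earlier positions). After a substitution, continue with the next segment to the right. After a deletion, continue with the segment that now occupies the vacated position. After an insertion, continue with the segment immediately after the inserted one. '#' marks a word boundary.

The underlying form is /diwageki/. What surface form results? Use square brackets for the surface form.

(1) Voicing Between Vowels: [diwageki] → [diwagegi]
(2) Velar Fronting: [diwagegi] → [diwadedi]
(3) Final Devoicing: no change — [diwadedi]

[diwadedi]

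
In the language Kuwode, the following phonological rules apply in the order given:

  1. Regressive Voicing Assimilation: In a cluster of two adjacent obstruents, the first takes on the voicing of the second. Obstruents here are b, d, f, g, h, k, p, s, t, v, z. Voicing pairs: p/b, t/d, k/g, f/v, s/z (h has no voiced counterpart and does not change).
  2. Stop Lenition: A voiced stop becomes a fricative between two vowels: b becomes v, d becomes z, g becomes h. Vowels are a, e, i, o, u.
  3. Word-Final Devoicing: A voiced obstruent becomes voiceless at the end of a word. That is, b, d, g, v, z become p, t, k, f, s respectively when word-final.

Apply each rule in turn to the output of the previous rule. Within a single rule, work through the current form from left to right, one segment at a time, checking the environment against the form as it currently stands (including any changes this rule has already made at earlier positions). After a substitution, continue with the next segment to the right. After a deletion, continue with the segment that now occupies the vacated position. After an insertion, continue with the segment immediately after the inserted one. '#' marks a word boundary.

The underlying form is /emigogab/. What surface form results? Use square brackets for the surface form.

[emihohap]

1 Regressive Voicing Assimilation: no change — [emigogab]
2 Stop Lenition: [emigogab] → [emihohab]
3 Word-Final Devoicing: [emihohab] → [emihohap]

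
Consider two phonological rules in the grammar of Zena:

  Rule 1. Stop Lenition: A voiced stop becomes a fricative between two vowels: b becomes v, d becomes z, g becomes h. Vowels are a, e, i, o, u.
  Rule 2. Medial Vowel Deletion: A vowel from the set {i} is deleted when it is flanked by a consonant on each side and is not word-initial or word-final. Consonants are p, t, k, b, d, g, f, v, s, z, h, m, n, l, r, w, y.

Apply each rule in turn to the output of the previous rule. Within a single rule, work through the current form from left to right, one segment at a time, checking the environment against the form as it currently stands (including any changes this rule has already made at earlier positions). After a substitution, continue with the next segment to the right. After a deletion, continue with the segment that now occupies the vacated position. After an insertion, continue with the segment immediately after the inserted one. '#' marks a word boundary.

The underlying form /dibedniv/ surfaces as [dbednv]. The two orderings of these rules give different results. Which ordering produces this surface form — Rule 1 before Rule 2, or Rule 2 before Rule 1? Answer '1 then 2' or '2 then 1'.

Order 1 then 2:
  1 Stop Lenition: [dibedniv] → [divedniv]
  2 Medial Vowel Deletion: [divedniv] → [dvednv]
  result: [dvednv]
Order 2 then 1:
  2 Medial Vowel Deletion: [dibedniv] → [dbednv]
  1 Stop Lenition: no change — [dbednv]
  result: [dbednv]

2 then 1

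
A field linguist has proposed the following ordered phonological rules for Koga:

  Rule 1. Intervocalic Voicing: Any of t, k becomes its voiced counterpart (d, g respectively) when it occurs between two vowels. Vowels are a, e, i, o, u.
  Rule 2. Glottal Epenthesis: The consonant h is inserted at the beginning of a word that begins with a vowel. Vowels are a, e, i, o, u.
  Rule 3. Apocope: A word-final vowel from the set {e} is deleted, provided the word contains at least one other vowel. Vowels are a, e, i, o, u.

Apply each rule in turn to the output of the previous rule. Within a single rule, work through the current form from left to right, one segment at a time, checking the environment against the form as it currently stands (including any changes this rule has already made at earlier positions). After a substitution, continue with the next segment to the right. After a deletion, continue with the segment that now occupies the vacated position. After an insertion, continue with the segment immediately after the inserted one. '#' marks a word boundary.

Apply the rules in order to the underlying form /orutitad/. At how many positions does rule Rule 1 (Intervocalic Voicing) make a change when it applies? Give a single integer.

2

Rule 1 Intervocalic Voicing: [orutitad] → [orudidad]
Rule 2 Glottal Epenthesis: [orudidad] → [horudidad]
Rule 3 Apocope: no change — [horudidad]
Rule Rule 1 changed 2 position(s).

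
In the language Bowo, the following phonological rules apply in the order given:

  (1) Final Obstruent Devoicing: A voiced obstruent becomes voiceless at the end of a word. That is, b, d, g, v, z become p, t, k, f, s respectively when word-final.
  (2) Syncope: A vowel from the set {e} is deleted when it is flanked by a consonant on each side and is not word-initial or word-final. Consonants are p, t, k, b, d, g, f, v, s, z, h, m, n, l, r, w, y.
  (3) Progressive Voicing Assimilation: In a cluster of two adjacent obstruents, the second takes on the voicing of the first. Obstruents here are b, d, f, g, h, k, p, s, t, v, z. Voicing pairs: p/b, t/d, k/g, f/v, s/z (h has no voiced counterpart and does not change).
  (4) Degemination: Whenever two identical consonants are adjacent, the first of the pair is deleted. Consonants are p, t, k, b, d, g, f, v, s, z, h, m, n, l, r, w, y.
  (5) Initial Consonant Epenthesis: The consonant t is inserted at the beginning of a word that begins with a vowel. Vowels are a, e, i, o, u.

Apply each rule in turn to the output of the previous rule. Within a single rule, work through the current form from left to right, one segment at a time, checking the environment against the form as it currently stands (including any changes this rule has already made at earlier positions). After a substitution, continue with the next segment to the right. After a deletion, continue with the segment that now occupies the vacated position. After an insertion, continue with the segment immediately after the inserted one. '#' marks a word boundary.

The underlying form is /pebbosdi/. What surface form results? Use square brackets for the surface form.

[posti]

(1) Final Obstruent Devoicing: no change — [pebbosdi]
(2) Syncope: [pebbosdi] → [pbbosdi]
(3) Progressive Voicing Assimilation: [pbbosdi] → [ppposti]
(4) Degemination: [ppposti] → [posti]
(5) Initial Consonant Epenthesis: no change — [posti]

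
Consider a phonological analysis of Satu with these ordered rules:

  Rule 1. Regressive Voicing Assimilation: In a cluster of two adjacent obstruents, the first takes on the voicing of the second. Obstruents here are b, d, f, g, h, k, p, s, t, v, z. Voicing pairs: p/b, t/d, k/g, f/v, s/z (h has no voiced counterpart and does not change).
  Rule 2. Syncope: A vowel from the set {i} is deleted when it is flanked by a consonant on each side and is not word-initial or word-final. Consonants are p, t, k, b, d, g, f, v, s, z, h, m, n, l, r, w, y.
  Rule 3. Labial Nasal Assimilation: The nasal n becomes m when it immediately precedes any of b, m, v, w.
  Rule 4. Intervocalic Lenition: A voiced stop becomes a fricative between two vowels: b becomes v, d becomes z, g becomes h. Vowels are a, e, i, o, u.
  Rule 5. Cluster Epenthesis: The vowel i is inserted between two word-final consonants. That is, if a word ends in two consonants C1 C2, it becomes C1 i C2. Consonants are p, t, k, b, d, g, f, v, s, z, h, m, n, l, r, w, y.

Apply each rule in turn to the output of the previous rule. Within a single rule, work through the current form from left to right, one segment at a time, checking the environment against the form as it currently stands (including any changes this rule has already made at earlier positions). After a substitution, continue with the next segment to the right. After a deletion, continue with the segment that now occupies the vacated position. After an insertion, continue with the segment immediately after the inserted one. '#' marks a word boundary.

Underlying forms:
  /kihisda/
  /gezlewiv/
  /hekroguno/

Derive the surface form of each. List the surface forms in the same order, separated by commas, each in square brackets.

[khzda], [gezlewiv], [hekrohuno]

/kihisda/:
  Rule 1 Regressive Voicing Assimilation: [kihisda] → [kihizda]
  Rule 2 Syncope: [kihizda] → [khzda]
  Rule 3 Labial Nasal Assimilation: no change — [khzda]
  Rule 4 Intervocalic Lenition: no change — [khzda]
  Rule 5 Cluster Epenthesis: no change — [khzda]
/gezlewiv/:
  Rule 1 Regressive Voicing Assimilation: no change — [gezlewiv]
  Rule 2 Syncope: [gezlewiv] → [gezlewv]
  Rule 3 Labial Nasal Assimilation: no change — [gezlewv]
  Rule 4 Intervocalic Lenition: no change — [gezlewv]
  Rule 5 Cluster Epenthesis: [gezlewv] → [gezlewiv]
/hekroguno/:
  Rule 1 Regressive Voicing Assimilation: no change — [hekroguno]
  Rule 2 Syncope: no change — [hekroguno]
  Rule 3 Labial Nasal Assimilation: no change — [hekroguno]
  Rule 4 Intervocalic Lenition: [hekroguno] → [hekrohuno]
  Rule 5 Cluster Epenthesis: no change — [hekrohuno]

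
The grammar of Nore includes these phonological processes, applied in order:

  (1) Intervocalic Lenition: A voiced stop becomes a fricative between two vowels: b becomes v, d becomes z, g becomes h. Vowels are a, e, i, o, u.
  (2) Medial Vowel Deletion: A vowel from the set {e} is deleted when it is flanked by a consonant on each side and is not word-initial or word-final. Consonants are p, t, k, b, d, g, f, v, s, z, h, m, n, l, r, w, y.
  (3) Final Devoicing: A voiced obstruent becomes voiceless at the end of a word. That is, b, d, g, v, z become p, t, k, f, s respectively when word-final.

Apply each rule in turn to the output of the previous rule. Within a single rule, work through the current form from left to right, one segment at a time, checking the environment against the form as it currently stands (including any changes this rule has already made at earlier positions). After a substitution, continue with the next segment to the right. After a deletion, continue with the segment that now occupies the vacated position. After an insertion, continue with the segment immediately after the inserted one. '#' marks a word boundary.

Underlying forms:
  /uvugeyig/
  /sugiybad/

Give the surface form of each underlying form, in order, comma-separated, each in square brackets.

/uvugeyig/:
  (1) Intervocalic Lenition: [uvugeyig] → [uvuheyig]
  (2) Medial Vowel Deletion: [uvuheyig] → [uvuhyig]
  (3) Final Devoicing: [uvuhyig] → [uvuhyik]
/sugiybad/:
  (1) Intervocalic Lenition: [sugiybad] → [suhiybad]
  (2) Medial Vowel Deletion: no change — [suhiybad]
  (3) Final Devoicing: [suhiybad] → [suhiybat]

[uvuhyik], [suhiybat]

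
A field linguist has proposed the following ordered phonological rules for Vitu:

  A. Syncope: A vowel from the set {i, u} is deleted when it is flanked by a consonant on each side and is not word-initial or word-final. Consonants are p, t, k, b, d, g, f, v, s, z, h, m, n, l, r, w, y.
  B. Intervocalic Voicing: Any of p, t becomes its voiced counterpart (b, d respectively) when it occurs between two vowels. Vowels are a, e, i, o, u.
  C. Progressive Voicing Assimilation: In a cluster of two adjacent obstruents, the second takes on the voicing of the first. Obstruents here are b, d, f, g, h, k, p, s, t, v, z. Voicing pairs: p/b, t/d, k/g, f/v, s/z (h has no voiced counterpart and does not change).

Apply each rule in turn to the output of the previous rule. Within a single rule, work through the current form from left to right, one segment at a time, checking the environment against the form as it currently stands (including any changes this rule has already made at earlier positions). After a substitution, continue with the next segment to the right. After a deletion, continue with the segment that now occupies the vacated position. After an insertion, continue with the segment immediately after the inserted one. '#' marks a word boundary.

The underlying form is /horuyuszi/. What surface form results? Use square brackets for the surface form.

A Syncope: [horuyuszi] → [horyszi]
B Intervocalic Voicing: no change — [horyszi]
C Progressive Voicing Assimilation: [horyszi] → [horyssi]

[horyssi]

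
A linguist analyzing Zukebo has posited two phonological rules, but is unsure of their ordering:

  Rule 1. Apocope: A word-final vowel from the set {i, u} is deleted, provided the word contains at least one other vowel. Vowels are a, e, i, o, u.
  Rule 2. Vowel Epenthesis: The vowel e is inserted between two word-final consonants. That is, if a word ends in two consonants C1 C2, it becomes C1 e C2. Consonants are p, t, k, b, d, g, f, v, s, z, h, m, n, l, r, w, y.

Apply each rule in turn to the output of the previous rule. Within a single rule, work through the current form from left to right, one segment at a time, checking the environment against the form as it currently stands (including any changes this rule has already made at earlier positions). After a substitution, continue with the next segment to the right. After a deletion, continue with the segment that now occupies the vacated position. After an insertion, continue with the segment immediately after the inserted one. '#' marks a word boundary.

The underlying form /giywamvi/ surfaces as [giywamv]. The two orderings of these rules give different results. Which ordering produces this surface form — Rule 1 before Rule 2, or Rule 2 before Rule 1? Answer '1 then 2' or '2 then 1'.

2 then 1

Order 1 then 2:
  1 Apocope: [giywamvi] → [giywamv]
  2 Vowel Epenthesis: [giywamv] → [giywamev]
  result: [giywamev]
Order 2 then 1:
  2 Vowel Epenthesis: no change — [giywamvi]
  1 Apocope: [giywamvi] → [giywamv]
  result: [giywamv]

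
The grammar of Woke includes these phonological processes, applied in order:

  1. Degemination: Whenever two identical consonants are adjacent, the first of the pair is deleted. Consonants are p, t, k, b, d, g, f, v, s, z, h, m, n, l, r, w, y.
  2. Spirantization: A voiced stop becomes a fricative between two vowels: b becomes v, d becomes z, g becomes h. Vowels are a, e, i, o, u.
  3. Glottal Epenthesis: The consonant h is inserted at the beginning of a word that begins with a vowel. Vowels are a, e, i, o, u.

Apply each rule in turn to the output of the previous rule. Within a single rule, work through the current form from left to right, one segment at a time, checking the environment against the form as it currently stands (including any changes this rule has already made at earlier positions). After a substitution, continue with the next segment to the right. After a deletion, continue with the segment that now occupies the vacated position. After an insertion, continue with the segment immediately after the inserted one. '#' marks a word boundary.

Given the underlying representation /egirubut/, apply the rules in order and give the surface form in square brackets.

1 Degemination: no change — [egirubut]
2 Spirantization: [egirubut] → [ehiruvut]
3 Glottal Epenthesis: [ehiruvut] → [hehiruvut]

[hehiruvut]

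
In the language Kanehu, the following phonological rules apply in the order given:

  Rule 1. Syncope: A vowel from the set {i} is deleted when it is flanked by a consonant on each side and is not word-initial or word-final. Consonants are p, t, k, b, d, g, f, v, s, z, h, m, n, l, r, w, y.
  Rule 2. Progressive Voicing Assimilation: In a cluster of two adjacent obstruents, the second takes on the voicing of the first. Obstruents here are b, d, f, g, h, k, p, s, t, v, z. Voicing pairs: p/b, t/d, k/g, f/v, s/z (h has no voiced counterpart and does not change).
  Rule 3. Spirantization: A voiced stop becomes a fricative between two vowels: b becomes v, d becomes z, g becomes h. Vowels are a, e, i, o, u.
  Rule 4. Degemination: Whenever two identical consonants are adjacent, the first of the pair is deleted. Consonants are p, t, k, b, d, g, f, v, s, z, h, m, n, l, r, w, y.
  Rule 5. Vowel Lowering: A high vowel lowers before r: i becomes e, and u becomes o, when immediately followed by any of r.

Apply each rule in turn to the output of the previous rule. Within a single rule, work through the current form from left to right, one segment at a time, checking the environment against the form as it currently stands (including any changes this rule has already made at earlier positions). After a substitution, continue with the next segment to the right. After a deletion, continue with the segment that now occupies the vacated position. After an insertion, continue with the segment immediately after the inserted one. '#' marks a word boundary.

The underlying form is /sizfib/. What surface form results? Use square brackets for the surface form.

[sfp]

Rule 1 Syncope: [sizfib] → [szfb]
Rule 2 Progressive Voicing Assimilation: [szfb] → [ssfp]
Rule 3 Spirantization: no change — [ssfp]
Rule 4 Degemination: [ssfp] → [sfp]
Rule 5 Vowel Lowering: no change — [sfp]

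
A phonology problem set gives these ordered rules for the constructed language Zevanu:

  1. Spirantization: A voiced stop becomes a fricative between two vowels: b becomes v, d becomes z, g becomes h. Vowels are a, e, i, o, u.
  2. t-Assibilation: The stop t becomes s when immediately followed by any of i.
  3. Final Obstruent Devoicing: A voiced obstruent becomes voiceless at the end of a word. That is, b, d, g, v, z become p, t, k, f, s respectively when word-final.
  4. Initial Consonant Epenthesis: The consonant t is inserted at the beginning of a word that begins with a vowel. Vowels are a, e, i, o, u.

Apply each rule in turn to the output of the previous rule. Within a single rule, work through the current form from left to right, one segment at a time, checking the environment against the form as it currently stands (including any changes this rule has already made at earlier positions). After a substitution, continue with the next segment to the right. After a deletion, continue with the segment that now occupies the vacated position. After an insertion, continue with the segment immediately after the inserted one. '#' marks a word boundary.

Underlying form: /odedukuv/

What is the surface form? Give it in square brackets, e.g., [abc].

1 Spirantization: [odedukuv] → [ozezukuv]
2 t-Assibilation: no change — [ozezukuv]
3 Final Obstruent Devoicing: [ozezukuv] → [ozezukuf]
4 Initial Consonant Epenthesis: [ozezukuf] → [tozezukuf]

[tozezukuf]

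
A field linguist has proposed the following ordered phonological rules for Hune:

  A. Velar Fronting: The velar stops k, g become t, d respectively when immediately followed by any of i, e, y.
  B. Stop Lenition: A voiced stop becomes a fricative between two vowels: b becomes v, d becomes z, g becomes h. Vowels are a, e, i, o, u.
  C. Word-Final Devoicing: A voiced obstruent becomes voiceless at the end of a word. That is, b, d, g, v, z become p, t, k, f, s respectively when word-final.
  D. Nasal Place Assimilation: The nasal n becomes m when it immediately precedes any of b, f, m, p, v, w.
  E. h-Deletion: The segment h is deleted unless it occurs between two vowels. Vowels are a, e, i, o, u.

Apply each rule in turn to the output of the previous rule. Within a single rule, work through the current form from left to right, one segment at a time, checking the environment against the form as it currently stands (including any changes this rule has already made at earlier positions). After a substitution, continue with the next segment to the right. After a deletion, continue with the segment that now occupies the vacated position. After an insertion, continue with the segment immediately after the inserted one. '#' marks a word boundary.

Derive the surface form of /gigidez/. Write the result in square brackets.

[dizizes]

A Velar Fronting: [gigidez] → [dididez]
B Stop Lenition: [dididez] → [dizizez]
C Word-Final Devoicing: [dizizez] → [dizizes]
D Nasal Place Assimilation: no change — [dizizes]
E h-Deletion: no change — [dizizes]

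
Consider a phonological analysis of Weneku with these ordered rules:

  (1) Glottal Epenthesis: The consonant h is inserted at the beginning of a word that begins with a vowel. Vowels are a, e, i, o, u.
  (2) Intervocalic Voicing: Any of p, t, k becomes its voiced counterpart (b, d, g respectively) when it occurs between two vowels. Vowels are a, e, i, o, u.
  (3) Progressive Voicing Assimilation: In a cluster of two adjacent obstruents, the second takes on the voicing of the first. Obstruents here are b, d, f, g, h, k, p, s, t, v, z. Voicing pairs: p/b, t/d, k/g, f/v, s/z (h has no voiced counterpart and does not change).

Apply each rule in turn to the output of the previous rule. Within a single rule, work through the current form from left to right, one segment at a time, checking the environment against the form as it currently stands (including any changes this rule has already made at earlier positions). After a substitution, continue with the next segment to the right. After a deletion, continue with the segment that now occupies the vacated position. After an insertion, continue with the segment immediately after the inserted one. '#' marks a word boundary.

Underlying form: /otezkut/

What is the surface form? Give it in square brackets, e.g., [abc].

(1) Glottal Epenthesis: [otezkut] → [hotezkut]
(2) Intervocalic Voicing: [hotezkut] → [hodezkut]
(3) Progressive Voicing Assimilation: [hodezkut] → [hodezgut]

[hodezgut]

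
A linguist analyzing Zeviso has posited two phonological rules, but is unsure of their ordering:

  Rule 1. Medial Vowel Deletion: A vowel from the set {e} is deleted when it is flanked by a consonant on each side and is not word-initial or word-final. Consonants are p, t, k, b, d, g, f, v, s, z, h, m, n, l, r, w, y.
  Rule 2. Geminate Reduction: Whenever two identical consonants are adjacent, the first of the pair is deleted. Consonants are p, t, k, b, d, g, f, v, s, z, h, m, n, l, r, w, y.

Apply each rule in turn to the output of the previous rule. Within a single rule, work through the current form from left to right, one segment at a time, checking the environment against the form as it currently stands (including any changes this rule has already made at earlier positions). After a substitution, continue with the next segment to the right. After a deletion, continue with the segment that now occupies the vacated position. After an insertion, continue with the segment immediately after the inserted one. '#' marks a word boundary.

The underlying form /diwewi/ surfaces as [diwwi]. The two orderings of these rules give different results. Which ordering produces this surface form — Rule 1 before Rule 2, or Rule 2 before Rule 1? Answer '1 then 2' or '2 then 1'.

Order 1 then 2:
  1 Medial Vowel Deletion: [diwewi] → [diwwi]
  2 Geminate Reduction: [diwwi] → [diwi]
  result: [diwi]
Order 2 then 1:
  2 Geminate Reduction: no change — [diwewi]
  1 Medial Vowel Deletion: [diwewi] → [diwwi]
  result: [diwwi]

2 then 1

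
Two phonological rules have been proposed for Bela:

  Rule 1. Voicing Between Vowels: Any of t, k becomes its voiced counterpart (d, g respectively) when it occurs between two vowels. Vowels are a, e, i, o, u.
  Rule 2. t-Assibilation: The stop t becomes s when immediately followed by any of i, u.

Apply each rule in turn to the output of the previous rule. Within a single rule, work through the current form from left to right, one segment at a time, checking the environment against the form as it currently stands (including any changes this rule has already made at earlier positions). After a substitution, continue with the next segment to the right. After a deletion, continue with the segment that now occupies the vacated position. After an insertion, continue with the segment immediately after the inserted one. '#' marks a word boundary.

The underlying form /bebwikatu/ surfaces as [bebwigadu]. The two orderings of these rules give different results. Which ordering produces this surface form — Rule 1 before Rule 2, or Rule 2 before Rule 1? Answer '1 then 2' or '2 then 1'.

1 then 2

Order 1 then 2:
  1 Voicing Between Vowels: [bebwikatu] → [bebwigadu]
  2 t-Assibilation: no change — [bebwigadu]
  result: [bebwigadu]
Order 2 then 1:
  2 t-Assibilation: [bebwikatu] → [bebwikasu]
  1 Voicing Between Vowels: [bebwikasu] → [bebwigasu]
  result: [bebwigasu]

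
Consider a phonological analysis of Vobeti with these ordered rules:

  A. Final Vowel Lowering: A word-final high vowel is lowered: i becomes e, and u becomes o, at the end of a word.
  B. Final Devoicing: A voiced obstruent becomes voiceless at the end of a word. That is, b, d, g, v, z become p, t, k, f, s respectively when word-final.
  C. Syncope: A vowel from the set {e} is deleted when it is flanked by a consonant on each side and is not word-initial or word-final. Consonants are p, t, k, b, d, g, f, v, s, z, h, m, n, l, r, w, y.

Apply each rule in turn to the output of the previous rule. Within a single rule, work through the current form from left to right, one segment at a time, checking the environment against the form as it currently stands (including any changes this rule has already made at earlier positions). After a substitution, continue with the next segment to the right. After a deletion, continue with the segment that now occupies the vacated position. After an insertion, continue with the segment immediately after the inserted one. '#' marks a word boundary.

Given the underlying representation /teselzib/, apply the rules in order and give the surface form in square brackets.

[tslzip]

A Final Vowel Lowering: no change — [teselzib]
B Final Devoicing: [teselzib] → [teselzip]
C Syncope: [teselzip] → [tslzip]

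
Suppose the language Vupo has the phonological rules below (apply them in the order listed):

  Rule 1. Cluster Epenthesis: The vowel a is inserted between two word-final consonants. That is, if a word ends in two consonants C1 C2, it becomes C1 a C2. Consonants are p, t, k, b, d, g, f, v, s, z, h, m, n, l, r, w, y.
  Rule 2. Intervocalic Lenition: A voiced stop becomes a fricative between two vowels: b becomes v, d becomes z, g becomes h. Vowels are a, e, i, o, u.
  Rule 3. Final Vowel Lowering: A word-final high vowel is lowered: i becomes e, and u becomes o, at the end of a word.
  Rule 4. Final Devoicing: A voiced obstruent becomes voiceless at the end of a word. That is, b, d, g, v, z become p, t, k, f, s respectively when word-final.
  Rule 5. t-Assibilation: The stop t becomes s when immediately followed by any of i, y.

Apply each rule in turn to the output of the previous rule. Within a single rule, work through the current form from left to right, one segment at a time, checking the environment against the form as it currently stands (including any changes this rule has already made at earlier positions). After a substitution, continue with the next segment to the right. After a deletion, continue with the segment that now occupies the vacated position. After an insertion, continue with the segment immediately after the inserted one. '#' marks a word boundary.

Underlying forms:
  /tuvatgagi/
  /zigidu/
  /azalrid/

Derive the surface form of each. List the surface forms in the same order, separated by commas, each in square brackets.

[tuvatgahe], [zihizo], [azalrit]

/tuvatgagi/:
  Rule 1 Cluster Epenthesis: no change — [tuvatgagi]
  Rule 2 Intervocalic Lenition: [tuvatgagi] → [tuvatgahi]
  Rule 3 Final Vowel Lowering: [tuvatgahi] → [tuvatgahe]
  Rule 4 Final Devoicing: no change — [tuvatgahe]
  Rule 5 t-Assibilation: no change — [tuvatgahe]
/zigidu/:
  Rule 1 Cluster Epenthesis: no change — [zigidu]
  Rule 2 Intervocalic Lenition: [zigidu] → [zihizu]
  Rule 3 Final Vowel Lowering: [zihizu] → [zihizo]
  Rule 4 Final Devoicing: no change — [zihizo]
  Rule 5 t-Assibilation: no change — [zihizo]
/azalrid/:
  Rule 1 Cluster Epenthesis: no change — [azalrid]
  Rule 2 Intervocalic Lenition: no change — [azalrid]
  Rule 3 Final Vowel Lowering: no change — [azalrid]
  Rule 4 Final Devoicing: [azalrid] → [azalrit]
  Rule 5 t-Assibilation: no change — [azalrit]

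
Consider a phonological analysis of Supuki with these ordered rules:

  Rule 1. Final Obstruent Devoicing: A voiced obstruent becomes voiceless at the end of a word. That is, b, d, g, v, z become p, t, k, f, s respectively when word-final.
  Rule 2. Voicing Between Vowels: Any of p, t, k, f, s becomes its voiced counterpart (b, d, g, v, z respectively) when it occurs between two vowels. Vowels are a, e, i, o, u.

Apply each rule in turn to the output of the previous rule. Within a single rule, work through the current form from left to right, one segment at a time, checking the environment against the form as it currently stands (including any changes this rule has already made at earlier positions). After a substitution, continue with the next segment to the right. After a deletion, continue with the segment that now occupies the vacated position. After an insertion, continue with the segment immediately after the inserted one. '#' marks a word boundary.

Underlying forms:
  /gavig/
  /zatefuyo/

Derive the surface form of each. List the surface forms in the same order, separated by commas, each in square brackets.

[gavik], [zadevuyo]

/gavig/:
  Rule 1 Final Obstruent Devoicing: [gavig] → [gavik]
  Rule 2 Voicing Between Vowels: no change — [gavik]
/zatefuyo/:
  Rule 1 Final Obstruent Devoicing: no change — [zatefuyo]
  Rule 2 Voicing Between Vowels: [zatefuyo] → [zadevuyo]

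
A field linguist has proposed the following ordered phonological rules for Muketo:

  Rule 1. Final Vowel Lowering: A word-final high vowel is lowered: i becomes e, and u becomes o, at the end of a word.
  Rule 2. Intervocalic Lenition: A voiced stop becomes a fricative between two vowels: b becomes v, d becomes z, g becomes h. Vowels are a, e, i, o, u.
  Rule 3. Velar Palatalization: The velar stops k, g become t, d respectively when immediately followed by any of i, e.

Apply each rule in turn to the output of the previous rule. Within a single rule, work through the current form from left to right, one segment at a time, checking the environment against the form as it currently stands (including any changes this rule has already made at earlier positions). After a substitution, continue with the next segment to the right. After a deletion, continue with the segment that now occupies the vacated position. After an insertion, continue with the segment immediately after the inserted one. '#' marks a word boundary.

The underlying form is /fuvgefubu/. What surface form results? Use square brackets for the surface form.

Rule 1 Final Vowel Lowering: [fuvgefubu] → [fuvgefubo]
Rule 2 Intervocalic Lenition: [fuvgefubo] → [fuvgefuvo]
Rule 3 Velar Palatalization: [fuvgefuvo] → [fuvdefuvo]

[fuvdefuvo]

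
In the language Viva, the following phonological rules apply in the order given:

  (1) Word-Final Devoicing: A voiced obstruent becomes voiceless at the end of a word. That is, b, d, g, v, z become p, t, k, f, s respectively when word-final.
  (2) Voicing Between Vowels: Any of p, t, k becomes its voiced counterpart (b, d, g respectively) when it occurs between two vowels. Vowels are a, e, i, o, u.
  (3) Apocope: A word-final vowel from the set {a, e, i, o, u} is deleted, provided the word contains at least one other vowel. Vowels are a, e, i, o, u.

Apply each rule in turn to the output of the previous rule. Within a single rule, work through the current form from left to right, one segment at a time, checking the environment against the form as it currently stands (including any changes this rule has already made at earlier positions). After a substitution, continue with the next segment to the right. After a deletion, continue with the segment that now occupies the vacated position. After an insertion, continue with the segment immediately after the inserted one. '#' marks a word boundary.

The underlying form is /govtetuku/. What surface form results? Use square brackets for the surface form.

(1) Word-Final Devoicing: no change — [govtetuku]
(2) Voicing Between Vowels: [govtetuku] → [govtedugu]
(3) Apocope: [govtedugu] → [govtedug]

[govtedug]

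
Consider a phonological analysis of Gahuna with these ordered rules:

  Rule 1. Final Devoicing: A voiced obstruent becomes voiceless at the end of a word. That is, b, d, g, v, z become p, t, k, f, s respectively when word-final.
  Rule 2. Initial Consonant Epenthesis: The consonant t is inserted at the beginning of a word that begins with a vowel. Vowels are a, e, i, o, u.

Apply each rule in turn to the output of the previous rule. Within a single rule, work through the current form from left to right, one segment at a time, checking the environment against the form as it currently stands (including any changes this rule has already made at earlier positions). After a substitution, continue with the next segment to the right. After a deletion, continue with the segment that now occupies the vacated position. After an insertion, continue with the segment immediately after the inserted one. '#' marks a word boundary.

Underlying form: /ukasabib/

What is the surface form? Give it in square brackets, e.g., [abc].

Rule 1 Final Devoicing: [ukasabib] → [ukasabip]
Rule 2 Initial Consonant Epenthesis: [ukasabip] → [tukasabip]

[tukasabip]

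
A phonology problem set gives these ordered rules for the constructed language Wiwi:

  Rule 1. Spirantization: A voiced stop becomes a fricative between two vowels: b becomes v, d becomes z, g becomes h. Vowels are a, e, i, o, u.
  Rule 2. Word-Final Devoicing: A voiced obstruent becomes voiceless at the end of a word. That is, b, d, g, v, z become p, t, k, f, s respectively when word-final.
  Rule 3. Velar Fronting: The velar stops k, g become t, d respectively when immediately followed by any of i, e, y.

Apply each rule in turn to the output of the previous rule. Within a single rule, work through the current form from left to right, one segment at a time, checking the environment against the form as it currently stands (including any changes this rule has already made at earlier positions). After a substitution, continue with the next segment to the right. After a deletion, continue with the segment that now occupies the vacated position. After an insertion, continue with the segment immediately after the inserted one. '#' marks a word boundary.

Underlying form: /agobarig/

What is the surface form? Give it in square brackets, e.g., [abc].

Rule 1 Spirantization: [agobarig] → [ahovarig]
Rule 2 Word-Final Devoicing: [ahovarig] → [ahovarik]
Rule 3 Velar Fronting: no change — [ahovarik]

[ahovarik]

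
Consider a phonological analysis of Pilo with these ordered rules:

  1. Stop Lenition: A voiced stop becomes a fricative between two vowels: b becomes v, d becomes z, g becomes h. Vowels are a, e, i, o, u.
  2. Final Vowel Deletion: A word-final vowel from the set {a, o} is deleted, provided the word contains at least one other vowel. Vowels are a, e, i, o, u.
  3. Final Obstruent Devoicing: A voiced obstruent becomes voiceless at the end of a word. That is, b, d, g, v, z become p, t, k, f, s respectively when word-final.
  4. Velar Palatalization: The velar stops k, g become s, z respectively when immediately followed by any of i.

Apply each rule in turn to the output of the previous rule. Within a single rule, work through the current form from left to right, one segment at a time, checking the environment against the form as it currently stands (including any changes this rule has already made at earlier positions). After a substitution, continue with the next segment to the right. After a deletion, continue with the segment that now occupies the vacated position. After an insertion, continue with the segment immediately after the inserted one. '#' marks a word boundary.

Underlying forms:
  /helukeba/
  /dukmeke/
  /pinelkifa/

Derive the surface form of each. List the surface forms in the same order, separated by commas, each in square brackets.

[helukef], [dukmeke], [pinelsif]

/helukeba/:
  1 Stop Lenition: [helukeba] → [helukeva]
  2 Final Vowel Deletion: [helukeva] → [helukev]
  3 Final Obstruent Devoicing: [helukev] → [helukef]
  4 Velar Palatalization: no change — [helukef]
/dukmeke/:
  1 Stop Lenition: no change — [dukmeke]
  2 Final Vowel Deletion: no change — [dukmeke]
  3 Final Obstruent Devoicing: no change — [dukmeke]
  4 Velar Palatalization: no change — [dukmeke]
/pinelkifa/:
  1 Stop Lenition: no change — [pinelkifa]
  2 Final Vowel Deletion: [pinelkifa] → [pinelkif]
  3 Final Obstruent Devoicing: no change — [pinelkif]
  4 Velar Palatalization: [pinelkif] → [pinelsif]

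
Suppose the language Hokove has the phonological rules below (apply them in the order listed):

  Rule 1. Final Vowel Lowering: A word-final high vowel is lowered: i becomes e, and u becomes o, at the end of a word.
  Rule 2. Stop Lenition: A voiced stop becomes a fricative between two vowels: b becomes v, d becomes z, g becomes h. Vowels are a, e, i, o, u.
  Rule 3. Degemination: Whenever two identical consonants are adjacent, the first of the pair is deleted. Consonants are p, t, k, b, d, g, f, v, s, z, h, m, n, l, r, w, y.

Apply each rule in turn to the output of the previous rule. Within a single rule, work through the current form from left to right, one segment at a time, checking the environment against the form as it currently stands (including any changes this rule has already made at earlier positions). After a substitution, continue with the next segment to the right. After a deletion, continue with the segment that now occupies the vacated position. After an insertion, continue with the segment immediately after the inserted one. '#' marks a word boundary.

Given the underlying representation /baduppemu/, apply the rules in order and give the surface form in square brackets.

Rule 1 Final Vowel Lowering: [baduppemu] → [baduppemo]
Rule 2 Stop Lenition: [baduppemo] → [bazuppemo]
Rule 3 Degemination: [bazuppemo] → [bazupemo]

[bazupemo]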